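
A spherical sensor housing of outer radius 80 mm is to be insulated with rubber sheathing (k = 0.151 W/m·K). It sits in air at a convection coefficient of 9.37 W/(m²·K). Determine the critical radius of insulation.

r_cr ≈ 32.2 mm

For a sphere r_cr = 2k/h = 2×0.151/9.37
r_cr = 32.2 mm; since the bare radius (80 mm) is above r_cr, any added insulation will reduce heat loss.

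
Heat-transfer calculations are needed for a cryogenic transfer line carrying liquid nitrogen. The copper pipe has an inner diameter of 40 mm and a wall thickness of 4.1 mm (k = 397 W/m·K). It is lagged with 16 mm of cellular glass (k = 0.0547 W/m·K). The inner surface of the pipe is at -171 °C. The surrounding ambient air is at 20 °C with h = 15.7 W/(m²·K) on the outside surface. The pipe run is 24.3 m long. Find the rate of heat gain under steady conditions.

Per-layer cylindrical resistances, series-summed:
R_copper pipe wall = ln(24.1/20)/(2π×397×24.3) = 3.076×10^-6 K/W
R_cellular glass = ln(40.1/24.1)/(2π×0.0547×24.3) = 0.06097 K/W
R_outer film = 1/(h_o·2πr_oL) = 1/(15.7×2π×0.0401×24.3) = 0.0104 K/W
R_total = 0.07137 K/W
Q = ΔT/R_total = 191/0.07137

Q ≈ 2680 W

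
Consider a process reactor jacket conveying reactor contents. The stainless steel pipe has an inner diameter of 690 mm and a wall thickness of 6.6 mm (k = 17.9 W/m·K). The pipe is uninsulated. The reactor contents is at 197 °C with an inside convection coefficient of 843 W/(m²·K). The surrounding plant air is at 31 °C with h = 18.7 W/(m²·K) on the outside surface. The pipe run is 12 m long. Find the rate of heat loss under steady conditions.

For a radial system each layer contributes R = ln(r_out/r_in)/(2πkL); films add R = 1/(hA).
R_inner film = 1/(h_i·2πr₁L) = 1/(843×2π×0.345×12) = 4.56×10^-5 K/W
R_stainless steel pipe wall = ln(351.6/345)/(2π×17.9×12) = 1.404×10^-5 K/W
R_outer film = 1/(h_o·2πr_oL) = 1/(18.7×2π×0.3516×12) = 0.002017 K/W
R_total = 0.002077 K/W
Q = ΔT/R_total = 166/0.002077

Q ≈ 79900 W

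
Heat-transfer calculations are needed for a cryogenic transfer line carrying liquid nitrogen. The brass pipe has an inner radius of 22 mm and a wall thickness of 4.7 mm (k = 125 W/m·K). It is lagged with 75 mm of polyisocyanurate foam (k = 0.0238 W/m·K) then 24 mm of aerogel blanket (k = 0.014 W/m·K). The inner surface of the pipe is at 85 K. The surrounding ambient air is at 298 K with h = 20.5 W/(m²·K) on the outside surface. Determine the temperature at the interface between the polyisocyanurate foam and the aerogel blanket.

T ≈ 252 K

Cylindrical conduction, so R = ln(r₂/r₁)/(2πkL) per layer, in series:
R_brass pipe wall = ln(26.7/22)/(2π×125×1) = 2.465×10^-4 K/W
R_polyisocyanurate foam = ln(101.7/26.7)/(2π×0.0238×1) = 8.943 K/W
R_aerogel blanket = ln(125.7/101.7)/(2π×0.014×1) = 2.409 K/W
R_outer film = 1/(h_o·2πr_oL) = 1/(20.5×2π×0.1257×1) = 0.06176 K/W
R_total = 11.41 K/W
Q = ΔT/R_total = 213/11.41
Q = 18.7 W/m
T_interface = T_inner + Q·ΣR(inner→interface) = 85 + 18.7×8.943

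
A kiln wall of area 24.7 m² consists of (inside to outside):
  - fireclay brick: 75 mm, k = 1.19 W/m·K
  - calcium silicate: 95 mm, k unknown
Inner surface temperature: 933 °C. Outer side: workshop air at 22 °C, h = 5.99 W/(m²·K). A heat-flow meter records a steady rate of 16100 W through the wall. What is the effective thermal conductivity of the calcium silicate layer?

Model the wall as resistances in series:
R_fireclay brick = L/(kA) = 0.075/(1.19×24.7) = 0.002552 K/W
R_outer film = 1/(h_o·A) = 1/(5.99×24.7) = 0.006759 K/W
Sum of known resistances R_other = 0.009311 K/W
Total R = ΔT/Q = 911/16100 = 0.05658 K/W
R_calcium silicate = R_total − R_other = 0.04727 K/W
k = L/(R·A) = 0.095/(0.04727×24.7)

k ≈ 0.0814 W/(m·K)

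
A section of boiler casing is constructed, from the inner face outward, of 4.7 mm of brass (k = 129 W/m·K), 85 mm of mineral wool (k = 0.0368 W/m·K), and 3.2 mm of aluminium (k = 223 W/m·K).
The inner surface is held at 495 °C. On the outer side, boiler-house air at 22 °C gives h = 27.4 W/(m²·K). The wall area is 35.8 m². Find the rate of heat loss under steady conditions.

Q ≈ 7220 W

Treating each layer as a thermal resistance in series:
R_brass = L/(kA) = 0.0047/(129×35.8) = 1.018×10^-6 K/W
R_mineral wool = L/(kA) = 0.085/(0.0368×35.8) = 0.06452 K/W
R_aluminium = L/(kA) = 0.0032/(223×35.8) = 4.008×10^-7 K/W
R_outer film = 1/(h_o·A) = 1/(27.4×35.8) = 0.001019 K/W
R_total = 0.06554 K/W
Q = ΔT / R_total = 473 / 0.06554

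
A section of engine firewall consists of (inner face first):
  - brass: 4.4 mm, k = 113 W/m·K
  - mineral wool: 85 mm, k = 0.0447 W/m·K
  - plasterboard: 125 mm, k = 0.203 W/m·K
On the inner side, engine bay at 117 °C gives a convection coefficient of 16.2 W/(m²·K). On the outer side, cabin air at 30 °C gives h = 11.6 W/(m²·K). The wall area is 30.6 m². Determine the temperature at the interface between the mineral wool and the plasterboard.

T ≈ 52.9 °C

Treating each layer as a thermal resistance in series:
R_inner film = 1/(h_i·A) = 1/(16.2×30.6) = 0.002017 K/W
R_brass = L/(kA) = 0.0044/(113×30.6) = 1.272×10^-6 K/W
R_mineral wool = L/(kA) = 0.085/(0.0447×30.6) = 0.06214 K/W
R_plasterboard = L/(kA) = 0.125/(0.203×30.6) = 0.02012 K/W
R_outer film = 1/(h_o·A) = 1/(11.6×30.6) = 0.002817 K/W
R_total = 0.0871 K/W;  Q = ΔT/R_total = 87/0.0871 = 998.8 W
T_interface = T_inner − Q·ΣR(inner→interface) = 117 − 999×0.06416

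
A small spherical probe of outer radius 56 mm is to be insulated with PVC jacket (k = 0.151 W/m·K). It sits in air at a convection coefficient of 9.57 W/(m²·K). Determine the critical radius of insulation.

For a sphere r_cr = 2k/h = 2×0.151/9.57
r_cr = 31.6 mm; since the bare radius (56 mm) is above r_cr, any added insulation will reduce heat loss.

r_cr ≈ 31.6 mm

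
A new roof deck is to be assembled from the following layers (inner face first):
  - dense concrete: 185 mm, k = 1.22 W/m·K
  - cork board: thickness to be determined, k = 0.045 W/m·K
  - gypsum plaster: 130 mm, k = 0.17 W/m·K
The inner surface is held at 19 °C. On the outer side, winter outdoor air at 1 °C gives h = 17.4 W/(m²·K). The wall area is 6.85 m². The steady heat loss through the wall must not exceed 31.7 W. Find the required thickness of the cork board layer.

Thermal resistances in series:
R_dense concrete = L/(kA) = 0.185/(1.22×6.85) = 0.02214 K/W
R_gypsum plaster = L/(kA) = 0.13/(0.17×6.85) = 0.1116 K/W
R_outer film = 1/(h_o·A) = 1/(17.4×6.85) = 0.00839 K/W
Sum of the known resistances R_other = 0.1422 K/W
Required total resistance R_tot = ΔT/Q_allow = 18/31.7 = 0.5678 K/W
R_cork board = R_tot − R_other = 0.4257 K/W
L = R·k·A = 0.4257×0.045×6.85

L ≈ 131 mm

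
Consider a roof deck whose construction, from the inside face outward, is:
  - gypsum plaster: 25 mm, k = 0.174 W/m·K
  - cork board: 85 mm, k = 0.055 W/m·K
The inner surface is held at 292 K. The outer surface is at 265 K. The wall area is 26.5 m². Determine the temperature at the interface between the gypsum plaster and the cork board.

Thermal resistances in series:
R_gypsum plaster = L/(kA) = 0.025/(0.174×26.5) = 0.005422 K/W
R_cork board = L/(kA) = 0.085/(0.055×26.5) = 0.05832 K/W
R_total = 0.06374 K/W;  Q = ΔT/R_total = 27/0.06374 = 423.6 W
T_interface = T_inner − Q·ΣR(inner→interface) = 292 − 424×0.005422

T ≈ 290 K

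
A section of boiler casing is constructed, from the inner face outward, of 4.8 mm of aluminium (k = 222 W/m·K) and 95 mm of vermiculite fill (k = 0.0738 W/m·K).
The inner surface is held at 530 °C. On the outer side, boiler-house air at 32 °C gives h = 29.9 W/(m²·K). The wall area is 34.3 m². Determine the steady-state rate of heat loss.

Treating each layer as a thermal resistance in series:
R_aluminium = L/(kA) = 0.0048/(222×34.3) = 6.304×10^-7 K/W
R_vermiculite fill = L/(kA) = 0.095/(0.0738×34.3) = 0.03753 K/W
R_outer film = 1/(h_o·A) = 1/(29.9×34.3) = 9.751×10^-4 K/W
R_total = 0.03851 K/W
Q = ΔT / R_total = 498 / 0.03851

Q ≈ 12900 W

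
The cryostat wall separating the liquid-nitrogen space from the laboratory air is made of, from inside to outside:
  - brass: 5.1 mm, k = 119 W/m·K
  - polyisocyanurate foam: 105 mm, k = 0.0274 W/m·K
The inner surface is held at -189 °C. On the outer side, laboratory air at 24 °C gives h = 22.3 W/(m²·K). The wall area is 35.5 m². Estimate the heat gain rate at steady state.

Q ≈ 1950 W

Thermal resistances in series:
R_brass = L/(kA) = 0.0051/(119×35.5) = 1.207×10^-6 K/W
R_polyisocyanurate foam = L/(kA) = 0.105/(0.0274×35.5) = 0.1079 K/W
R_outer film = 1/(h_o·A) = 1/(22.3×35.5) = 0.001263 K/W
R_total = 0.1092 K/W
Q = ΔT / R_total = 213 / 0.1092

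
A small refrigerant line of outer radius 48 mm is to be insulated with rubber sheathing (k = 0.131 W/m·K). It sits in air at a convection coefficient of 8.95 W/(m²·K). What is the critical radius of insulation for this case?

r_cr ≈ 14.6 mm

For a cylinder r_cr = k/h = 0.131/8.95
r_cr = 14.6 mm; since the bare radius (48 mm) is above r_cr, any added insulation will reduce heat loss.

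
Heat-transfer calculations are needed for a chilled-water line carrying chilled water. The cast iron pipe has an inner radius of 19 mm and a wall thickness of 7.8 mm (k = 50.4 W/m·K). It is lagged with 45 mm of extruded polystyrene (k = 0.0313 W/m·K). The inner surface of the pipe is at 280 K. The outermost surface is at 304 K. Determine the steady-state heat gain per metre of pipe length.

Treating each annulus and film as a series resistance:
R_cast iron pipe wall = ln(26.8/19)/(2π×50.4×1) = 0.001086 K/W
R_extruded polystyrene = ln(71.8/26.8)/(2π×0.0313×1) = 5.011 K/W
R_total = 5.012 K/W
Q = ΔT/R_total = 24/5.012

q′ ≈ 4.79 W/m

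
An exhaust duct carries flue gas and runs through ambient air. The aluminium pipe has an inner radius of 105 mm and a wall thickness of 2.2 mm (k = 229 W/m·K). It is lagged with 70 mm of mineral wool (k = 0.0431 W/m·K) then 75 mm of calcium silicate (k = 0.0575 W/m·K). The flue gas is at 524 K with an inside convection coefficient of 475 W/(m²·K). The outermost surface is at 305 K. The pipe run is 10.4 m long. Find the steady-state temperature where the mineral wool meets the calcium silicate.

T ≈ 380 K

Per-layer cylindrical resistances, series-summed:
R_inner film = 1/(h_i·2πr₁L) = 1/(475×2π×0.105×10.4) = 3.068×10^-4 K/W
R_aluminium pipe wall = ln(107.2/105)/(2π×229×10.4) = 1.386×10^-6 K/W
R_mineral wool = ln(177.2/107.2)/(2π×0.0431×10.4) = 0.1785 K/W
R_calcium silicate = ln(252.2/177.2)/(2π×0.0575×10.4) = 0.09393 K/W
R_total = 0.2727 K/W
Q = ΔT/R_total = 219/0.2727
Q = 803 W
T_interface = T_inner − Q·ΣR(inner→interface) = 524 − 803×0.1788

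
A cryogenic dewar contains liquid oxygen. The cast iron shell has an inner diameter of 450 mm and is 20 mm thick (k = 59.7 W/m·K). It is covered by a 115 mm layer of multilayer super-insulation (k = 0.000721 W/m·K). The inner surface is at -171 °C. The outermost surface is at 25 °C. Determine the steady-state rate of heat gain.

Radial (spherical) resistances in series:
R_cast iron shell = (1/0.225 − 1/0.245)/(4π×59.7) = 4.836×10^-4 K/W
R_multilayer super-insulation = (1/0.245 − 1/0.36)/(4π×0.000721) = 143.9 K/W
R_total = 143.9 K/W
Q = ΔT/R_total = 196/143.9

Q ≈ 1.36 W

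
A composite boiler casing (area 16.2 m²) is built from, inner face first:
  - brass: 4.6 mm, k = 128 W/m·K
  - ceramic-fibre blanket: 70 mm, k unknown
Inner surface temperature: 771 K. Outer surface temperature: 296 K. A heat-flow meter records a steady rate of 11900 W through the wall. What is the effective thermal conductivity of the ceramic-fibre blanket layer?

Series thermal resistances:
R_brass = L/(kA) = 0.0046/(128×16.2) = 2.218×10^-6 K/W
Sum of known resistances R_other = 2.218×10^-6 K/W
Total R = ΔT/Q = 475/11900 = 0.03992 K/W
R_ceramic-fibre blanket = R_total − R_other = 0.03991 K/W
k = L/(R·A) = 0.07/(0.03991×16.2)

k ≈ 0.108 W/(m·K)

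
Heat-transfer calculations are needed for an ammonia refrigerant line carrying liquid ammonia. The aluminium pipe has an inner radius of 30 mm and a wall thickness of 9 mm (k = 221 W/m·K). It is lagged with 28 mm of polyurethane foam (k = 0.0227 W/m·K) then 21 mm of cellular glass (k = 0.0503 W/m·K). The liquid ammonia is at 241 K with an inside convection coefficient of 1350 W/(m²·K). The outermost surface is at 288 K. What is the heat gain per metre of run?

Cylindrical conduction, so R = ln(r₂/r₁)/(2πkL) per layer, in series:
R_inner film = 1/(h_i·2πr₁L) = 1/(1350×2π×0.03×1) = 0.00393 K/W
R_aluminium pipe wall = ln(39/30)/(2π×221×1) = 1.889×10^-4 K/W
R_polyurethane foam = ln(67/39)/(2π×0.0227×1) = 3.794 K/W
R_cellular glass = ln(88/67)/(2π×0.0503×1) = 0.8627 K/W
R_total = 4.661 K/W
Q = ΔT/R_total = 47/4.661

q′ ≈ 10.1 W/m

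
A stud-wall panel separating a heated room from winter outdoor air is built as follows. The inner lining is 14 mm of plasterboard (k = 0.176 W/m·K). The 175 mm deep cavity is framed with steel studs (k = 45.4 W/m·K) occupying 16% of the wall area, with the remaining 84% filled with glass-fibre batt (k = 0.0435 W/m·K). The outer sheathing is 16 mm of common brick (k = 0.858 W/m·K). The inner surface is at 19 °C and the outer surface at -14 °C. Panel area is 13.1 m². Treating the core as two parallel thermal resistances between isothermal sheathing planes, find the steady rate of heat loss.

Q ≈ 3540 W

Sheathing layers in series; stud and cavity paths in parallel between them.
R_inner = 0.014/(0.176×13.1) = 0.006072 K/W
R_stud  = 0.175/(45.4×0.16×13.1) = 0.001839 K/W
R_cav   = 0.175/(0.0435×0.84×13.1) = 0.3656 K/W
1/R_core = 1/R_stud + 1/R_cav → R_core = 0.00183 K/W
R_outer = 0.016/(0.858×13.1) = 0.001424 K/W
R_total = 0.009326 K/W
Q = ΔT/R_total = 33/0.009326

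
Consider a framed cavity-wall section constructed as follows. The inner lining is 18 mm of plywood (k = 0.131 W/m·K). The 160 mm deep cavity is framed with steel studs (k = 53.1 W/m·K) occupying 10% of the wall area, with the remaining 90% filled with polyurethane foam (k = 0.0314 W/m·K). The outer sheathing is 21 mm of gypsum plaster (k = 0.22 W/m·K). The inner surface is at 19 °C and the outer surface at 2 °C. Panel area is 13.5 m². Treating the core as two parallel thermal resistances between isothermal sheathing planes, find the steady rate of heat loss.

Q ≈ 873 W

Sheathing layers in series; stud and cavity paths in parallel between them.
R_inner = 0.018/(0.131×13.5) = 0.01018 K/W
R_stud  = 0.16/(53.1×0.1×13.5) = 0.002232 K/W
R_cav   = 0.16/(0.0314×0.9×13.5) = 0.4194 K/W
1/R_core = 1/R_stud + 1/R_cav → R_core = 0.00222 K/W
R_outer = 0.021/(0.22×13.5) = 0.007071 K/W
R_total = 0.01947 K/W
Q = ΔT/R_total = 17/0.01947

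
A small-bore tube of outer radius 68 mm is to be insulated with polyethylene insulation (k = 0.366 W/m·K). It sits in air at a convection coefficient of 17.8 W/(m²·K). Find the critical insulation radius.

For a cylinder r_cr = k/h = 0.366/17.8
r_cr = 20.6 mm; since the bare radius (68 mm) is above r_cr, any added insulation will reduce heat loss.

r_cr ≈ 20.6 mm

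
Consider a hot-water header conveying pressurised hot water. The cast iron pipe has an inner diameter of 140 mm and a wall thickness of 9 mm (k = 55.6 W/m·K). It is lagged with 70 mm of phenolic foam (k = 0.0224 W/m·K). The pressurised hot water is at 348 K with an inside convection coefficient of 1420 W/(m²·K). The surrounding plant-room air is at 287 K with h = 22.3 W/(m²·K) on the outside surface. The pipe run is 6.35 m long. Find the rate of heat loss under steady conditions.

Q ≈ 85 W

Treating each annulus and film as a series resistance:
R_inner film = 1/(h_i·2πr₁L) = 1/(1420×2π×0.07×6.35) = 2.522×10^-4 K/W
R_cast iron pipe wall = ln(79/70)/(2π×55.6×6.35) = 5.452×10^-5 K/W
R_phenolic foam = ln(149/79)/(2π×0.0224×6.35) = 0.71 K/W
R_outer film = 1/(h_o·2πr_oL) = 1/(22.3×2π×0.149×6.35) = 0.007543 K/W
R_total = 0.7178 K/W
Q = ΔT/R_total = 61/0.7178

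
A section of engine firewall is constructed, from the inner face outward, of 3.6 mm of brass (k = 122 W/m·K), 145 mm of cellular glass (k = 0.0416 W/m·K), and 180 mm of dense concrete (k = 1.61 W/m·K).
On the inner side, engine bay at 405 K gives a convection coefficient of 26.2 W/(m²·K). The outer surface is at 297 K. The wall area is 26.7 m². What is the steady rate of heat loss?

Using the resistance-network approach (series):
R_inner film = 1/(h_i·A) = 1/(26.2×26.7) = 0.00143 K/W
R_brass = L/(kA) = 0.0036/(122×26.7) = 1.105×10^-6 K/W
R_cellular glass = L/(kA) = 0.145/(0.0416×26.7) = 0.1305 K/W
R_dense concrete = L/(kA) = 0.18/(1.61×26.7) = 0.004187 K/W
R_total = 0.1362 K/W
Q = ΔT / R_total = 108 / 0.1362

Q ≈ 793 W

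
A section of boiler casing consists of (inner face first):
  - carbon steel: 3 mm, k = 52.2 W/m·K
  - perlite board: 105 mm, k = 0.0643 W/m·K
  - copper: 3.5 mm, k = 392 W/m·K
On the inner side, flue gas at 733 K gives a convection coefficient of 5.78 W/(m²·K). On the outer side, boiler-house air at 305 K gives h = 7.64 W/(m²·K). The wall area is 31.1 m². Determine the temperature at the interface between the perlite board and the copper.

T ≈ 334 K

Model the wall as resistances in series:
R_inner film = 1/(h_i·A) = 1/(5.78×31.1) = 0.005563 K/W
R_carbon steel = L/(kA) = 0.003/(52.2×31.1) = 1.848×10^-6 K/W
R_perlite board = L/(kA) = 0.105/(0.0643×31.1) = 0.05251 K/W
R_copper = L/(kA) = 0.0035/(392×31.1) = 2.871×10^-7 K/W
R_outer film = 1/(h_o·A) = 1/(7.64×31.1) = 0.004209 K/W
R_total = 0.06228 K/W;  Q = ΔT/R_total = 428/0.06228 = 6872 W
T_interface = T_inner − Q·ΣR(inner→interface) = 733 − 6870×0.05807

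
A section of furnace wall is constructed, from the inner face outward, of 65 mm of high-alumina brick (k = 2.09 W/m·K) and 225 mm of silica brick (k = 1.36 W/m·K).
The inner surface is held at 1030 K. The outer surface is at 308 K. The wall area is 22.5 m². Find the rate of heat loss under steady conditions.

Q ≈ 82700 W

Treating each layer as a thermal resistance in series:
R_high-alumina brick = L/(kA) = 0.065/(2.09×22.5) = 0.001382 K/W
R_silica brick = L/(kA) = 0.225/(1.36×22.5) = 0.007353 K/W
R_total = 0.008735 K/W
Q = ΔT / R_total = 722 / 0.008735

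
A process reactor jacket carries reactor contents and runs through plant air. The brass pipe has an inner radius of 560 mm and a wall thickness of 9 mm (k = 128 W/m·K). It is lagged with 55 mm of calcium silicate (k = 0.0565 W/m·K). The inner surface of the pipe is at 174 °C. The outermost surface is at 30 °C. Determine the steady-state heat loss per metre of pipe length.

q′ ≈ 554 W/m

For a radial system each layer contributes R = ln(r_out/r_in)/(2πkL); films add R = 1/(hA).
R_brass pipe wall = ln(569/560)/(2π×128×1) = 1.982×10^-5 K/W
R_calcium silicate = ln(624/569)/(2π×0.0565×1) = 0.2599 K/W
R_total = 0.2599 K/W
Q = ΔT/R_total = 144/0.2599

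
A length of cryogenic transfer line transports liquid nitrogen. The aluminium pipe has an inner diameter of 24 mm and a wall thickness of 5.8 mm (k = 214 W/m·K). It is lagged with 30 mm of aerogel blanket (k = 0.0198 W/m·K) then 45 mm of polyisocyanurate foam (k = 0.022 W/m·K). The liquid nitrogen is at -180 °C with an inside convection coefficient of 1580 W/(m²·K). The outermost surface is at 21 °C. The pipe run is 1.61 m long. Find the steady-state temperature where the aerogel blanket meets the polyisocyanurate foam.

T ≈ -54.7 °C

Radial resistances (cylindrical: R_cond = ln(r_o/r_i)/(2πkL), R_conv = 1/(h·2πrL)):
R_inner film = 1/(h_i·2πr₁L) = 1/(1580×2π×0.012×1.61) = 0.005214 K/W
R_aluminium pipe wall = ln(17.8/12)/(2π×214×1.61) = 1.821×10^-4 K/W
R_aerogel blanket = ln(47.8/17.8)/(2π×0.0198×1.61) = 4.932 K/W
R_polyisocyanurate foam = ln(92.8/47.8)/(2π×0.022×1.61) = 2.981 K/W
R_total = 7.918 K/W
Q = ΔT/R_total = 201/7.918
Q = 25.4 W
T_interface = T_inner + Q·ΣR(inner→interface) = -180 + 25.4×4.937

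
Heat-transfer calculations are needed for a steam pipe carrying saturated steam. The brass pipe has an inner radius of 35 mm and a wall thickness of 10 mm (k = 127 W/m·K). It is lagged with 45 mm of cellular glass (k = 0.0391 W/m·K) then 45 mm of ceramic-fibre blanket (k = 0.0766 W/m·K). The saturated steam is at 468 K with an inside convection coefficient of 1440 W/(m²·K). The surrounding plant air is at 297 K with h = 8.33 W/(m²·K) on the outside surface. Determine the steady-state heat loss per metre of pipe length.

Treating each annulus and film as a series resistance:
R_inner film = 1/(h_i·2πr₁L) = 1/(1440×2π×0.035×1) = 0.003158 K/W
R_brass pipe wall = ln(45/35)/(2π×127×1) = 3.149×10^-4 K/W
R_cellular glass = ln(90/45)/(2π×0.0391×1) = 2.821 K/W
R_ceramic-fibre blanket = ln(135/90)/(2π×0.0766×1) = 0.8425 K/W
R_outer film = 1/(h_o·2πr_oL) = 1/(8.33×2π×0.135×1) = 0.1415 K/W
R_total = 3.809 K/W
Q = ΔT/R_total = 171/3.809

q′ ≈ 44.9 W/m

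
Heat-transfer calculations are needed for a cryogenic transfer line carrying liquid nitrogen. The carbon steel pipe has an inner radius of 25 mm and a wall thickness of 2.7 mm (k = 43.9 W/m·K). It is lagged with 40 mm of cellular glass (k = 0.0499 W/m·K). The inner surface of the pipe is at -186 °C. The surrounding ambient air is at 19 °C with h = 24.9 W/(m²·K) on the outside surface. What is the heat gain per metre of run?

Per-layer cylindrical resistances, series-summed:
R_carbon steel pipe wall = ln(27.7/25)/(2π×43.9×1) = 3.718×10^-4 K/W
R_cellular glass = ln(67.7/27.7)/(2π×0.0499×1) = 2.85 K/W
R_outer film = 1/(h_o·2πr_oL) = 1/(24.9×2π×0.0677×1) = 0.09441 K/W
R_total = 2.945 K/W
Q = ΔT/R_total = 205/2.945

q′ ≈ 69.6 W/m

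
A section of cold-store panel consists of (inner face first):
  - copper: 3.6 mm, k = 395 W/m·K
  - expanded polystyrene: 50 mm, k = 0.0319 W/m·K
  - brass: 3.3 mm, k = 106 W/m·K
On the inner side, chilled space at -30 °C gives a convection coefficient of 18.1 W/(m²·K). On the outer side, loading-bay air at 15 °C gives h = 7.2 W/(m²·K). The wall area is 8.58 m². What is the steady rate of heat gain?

Q ≈ 219 W

Thermal resistances in series:
R_inner film = 1/(h_i·A) = 1/(18.1×8.58) = 0.006439 K/W
R_copper = L/(kA) = 0.0036/(395×8.58) = 1.062×10^-6 K/W
R_expanded polystyrene = L/(kA) = 0.05/(0.0319×8.58) = 0.1827 K/W
R_brass = L/(kA) = 0.0033/(106×8.58) = 3.628×10^-6 K/W
R_outer film = 1/(h_o·A) = 1/(7.2×8.58) = 0.01619 K/W
R_total = 0.2053 K/W
Q = ΔT / R_total = 45 / 0.2053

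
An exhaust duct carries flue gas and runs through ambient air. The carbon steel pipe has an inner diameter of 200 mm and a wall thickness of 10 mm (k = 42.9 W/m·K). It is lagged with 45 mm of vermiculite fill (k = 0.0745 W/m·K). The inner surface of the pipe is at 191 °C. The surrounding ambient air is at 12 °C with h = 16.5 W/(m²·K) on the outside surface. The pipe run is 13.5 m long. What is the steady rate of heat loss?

Cylindrical conduction, so R = ln(r₂/r₁)/(2πkL) per layer, in series:
R_carbon steel pipe wall = ln(110/100)/(2π×42.9×13.5) = 2.619×10^-5 K/W
R_vermiculite fill = ln(155/110)/(2π×0.0745×13.5) = 0.05427 K/W
R_outer film = 1/(h_o·2πr_oL) = 1/(16.5×2π×0.155×13.5) = 0.00461 K/W
R_total = 0.05891 K/W
Q = ΔT/R_total = 179/0.05891

Q ≈ 3040 W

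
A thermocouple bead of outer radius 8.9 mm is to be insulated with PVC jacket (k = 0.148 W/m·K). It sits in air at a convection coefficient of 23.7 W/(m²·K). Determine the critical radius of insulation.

For a sphere r_cr = 2k/h = 2×0.148/23.7
r_cr = 12.5 mm; since the bare radius (8.9 mm) is below r_cr, adding a thin layer of insulation will *increase* heat loss.

r_cr ≈ 12.5 mm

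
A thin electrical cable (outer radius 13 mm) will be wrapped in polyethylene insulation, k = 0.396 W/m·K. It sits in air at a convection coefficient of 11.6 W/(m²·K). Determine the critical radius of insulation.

r_cr ≈ 34.1 mm

For a cylinder r_cr = k/h = 0.396/11.6
r_cr = 34.1 mm; since the bare radius (13 mm) is below r_cr, adding a thin layer of insulation will *increase* heat loss.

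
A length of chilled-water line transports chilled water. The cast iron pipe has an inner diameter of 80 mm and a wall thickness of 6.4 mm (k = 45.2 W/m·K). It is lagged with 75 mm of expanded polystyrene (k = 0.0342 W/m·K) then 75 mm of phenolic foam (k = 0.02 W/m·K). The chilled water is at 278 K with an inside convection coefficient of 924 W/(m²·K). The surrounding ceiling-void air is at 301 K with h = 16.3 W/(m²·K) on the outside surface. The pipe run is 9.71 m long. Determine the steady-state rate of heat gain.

Q ≈ 26.7 W

For a radial system each layer contributes R = ln(r_out/r_in)/(2πkL); films add R = 1/(hA).
R_inner film = 1/(h_i·2πr₁L) = 1/(924×2π×0.04×9.71) = 4.435×10^-4 K/W
R_cast iron pipe wall = ln(46.4/40)/(2π×45.2×9.71) = 5.382×10^-5 K/W
R_expanded polystyrene = ln(121.4/46.4)/(2π×0.0342×9.71) = 0.461 K/W
R_phenolic foam = ln(196.4/121.4)/(2π×0.02×9.71) = 0.3943 K/W
R_outer film = 1/(h_o·2πr_oL) = 1/(16.3×2π×0.1964×9.71) = 0.00512 K/W
R_total = 0.8608 K/W
Q = ΔT/R_total = 23/0.8608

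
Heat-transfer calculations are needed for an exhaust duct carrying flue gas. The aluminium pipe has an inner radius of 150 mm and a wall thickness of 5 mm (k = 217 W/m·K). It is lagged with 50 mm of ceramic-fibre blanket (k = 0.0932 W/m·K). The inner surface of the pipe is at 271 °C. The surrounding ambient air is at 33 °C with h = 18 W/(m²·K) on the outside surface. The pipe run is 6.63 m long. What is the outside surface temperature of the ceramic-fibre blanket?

T ≈ 52.7 °C

For a radial system each layer contributes R = ln(r_out/r_in)/(2πkL); films add R = 1/(hA).
R_aluminium pipe wall = ln(155/150)/(2π×217×6.63) = 3.627×10^-6 K/W
R_ceramic-fibre blanket = ln(205/155)/(2π×0.0932×6.63) = 0.07201 K/W
R_outer film = 1/(h_o·2πr_oL) = 1/(18×2π×0.205×6.63) = 0.006505 K/W
R_total = 0.07852 K/W
Q = ΔT/R_total = 238/0.07852
Q = 3030 W
T_interface = T_inner − Q·ΣR(inner→interface) = 271 − 3030×0.07202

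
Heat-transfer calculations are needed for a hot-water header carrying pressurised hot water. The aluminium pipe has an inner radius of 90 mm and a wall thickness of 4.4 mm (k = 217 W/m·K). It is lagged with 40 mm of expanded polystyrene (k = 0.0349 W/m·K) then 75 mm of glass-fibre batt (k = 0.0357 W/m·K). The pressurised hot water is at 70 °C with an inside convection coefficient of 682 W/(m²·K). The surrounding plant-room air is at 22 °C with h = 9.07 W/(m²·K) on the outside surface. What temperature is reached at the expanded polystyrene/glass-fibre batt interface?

T ≈ 48.9 °C

Cylindrical conduction, so R = ln(r₂/r₁)/(2πkL) per layer, in series:
R_inner film = 1/(h_i·2πr₁L) = 1/(682×2π×0.09×1) = 0.002593 K/W
R_aluminium pipe wall = ln(94.4/90)/(2π×217×1) = 3.501×10^-5 K/W
R_expanded polystyrene = ln(134.4/94.4)/(2π×0.0349×1) = 1.611 K/W
R_glass-fibre batt = ln(209.4/134.4)/(2π×0.0357×1) = 1.977 K/W
R_outer film = 1/(h_o·2πr_oL) = 1/(9.07×2π×0.2094×1) = 0.0838 K/W
R_total = 3.674 K/W
Q = ΔT/R_total = 48/3.674
Q = 13.1 W/m
T_interface = T_inner − Q·ΣR(inner→interface) = 70 − 13.1×1.614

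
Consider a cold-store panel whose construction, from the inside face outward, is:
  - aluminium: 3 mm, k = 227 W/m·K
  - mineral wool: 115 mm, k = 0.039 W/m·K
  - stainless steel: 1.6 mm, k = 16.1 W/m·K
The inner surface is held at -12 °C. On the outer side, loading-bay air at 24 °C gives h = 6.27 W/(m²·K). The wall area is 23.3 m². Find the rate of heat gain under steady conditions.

Q ≈ 270 W

Model the wall as resistances in series:
R_aluminium = L/(kA) = 0.003/(227×23.3) = 5.672×10^-7 K/W
R_mineral wool = L/(kA) = 0.115/(0.039×23.3) = 0.1266 K/W
R_stainless steel = L/(kA) = 0.0016/(16.1×23.3) = 4.265×10^-6 K/W
R_outer film = 1/(h_o·A) = 1/(6.27×23.3) = 0.006845 K/W
R_total = 0.1334 K/W
Q = ΔT / R_total = 36 / 0.1334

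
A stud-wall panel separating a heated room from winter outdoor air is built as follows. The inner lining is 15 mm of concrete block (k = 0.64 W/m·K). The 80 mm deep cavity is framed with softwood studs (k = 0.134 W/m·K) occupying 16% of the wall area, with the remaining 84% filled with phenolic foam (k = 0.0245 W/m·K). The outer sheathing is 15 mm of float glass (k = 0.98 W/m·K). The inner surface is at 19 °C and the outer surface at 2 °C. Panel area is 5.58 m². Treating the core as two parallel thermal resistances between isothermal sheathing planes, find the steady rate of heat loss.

Sheathing layers in series; stud and cavity paths in parallel between them.
R_inner = 0.015/(0.64×5.58) = 0.0042 K/W
R_stud  = 0.08/(0.134×0.16×5.58) = 0.6687 K/W
R_cav   = 0.08/(0.0245×0.84×5.58) = 0.6966 K/W
1/R_core = 1/R_stud + 1/R_cav → R_core = 0.3412 K/W
R_outer = 0.015/(0.98×5.58) = 0.002743 K/W
R_total = 0.3481 K/W
Q = ΔT/R_total = 17/0.3481

Q ≈ 48.8 W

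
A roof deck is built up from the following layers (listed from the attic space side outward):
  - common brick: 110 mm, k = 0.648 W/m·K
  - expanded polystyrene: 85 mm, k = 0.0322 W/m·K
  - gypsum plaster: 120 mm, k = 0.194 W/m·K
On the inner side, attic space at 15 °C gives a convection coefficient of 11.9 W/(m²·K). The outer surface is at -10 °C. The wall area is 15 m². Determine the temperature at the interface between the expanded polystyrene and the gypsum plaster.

Series thermal resistances:
R_inner film = 1/(h_i·A) = 1/(11.9×15) = 0.005602 K/W
R_common brick = L/(kA) = 0.11/(0.648×15) = 0.01132 K/W
R_expanded polystyrene = L/(kA) = 0.085/(0.0322×15) = 0.176 K/W
R_gypsum plaster = L/(kA) = 0.12/(0.194×15) = 0.04124 K/W
R_total = 0.2341 K/W;  Q = ΔT/R_total = 25/0.2341 = 106.8 W
T_interface = T_inner − Q·ΣR(inner→interface) = 15 − 107×0.1929

T ≈ -5.6 °C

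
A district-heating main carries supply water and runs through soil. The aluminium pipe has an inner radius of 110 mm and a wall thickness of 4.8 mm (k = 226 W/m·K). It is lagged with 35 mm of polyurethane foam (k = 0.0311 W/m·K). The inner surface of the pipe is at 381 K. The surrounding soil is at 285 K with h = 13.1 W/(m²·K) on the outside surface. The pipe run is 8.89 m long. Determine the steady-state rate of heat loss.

Q ≈ 591 W

Per-layer cylindrical resistances, series-summed:
R_aluminium pipe wall = ln(114.8/110)/(2π×226×8.89) = 3.383×10^-6 K/W
R_polyurethane foam = ln(149.8/114.8)/(2π×0.0311×8.89) = 0.1532 K/W
R_outer film = 1/(h_o·2πr_oL) = 1/(13.1×2π×0.1498×8.89) = 0.009123 K/W
R_total = 0.1623 K/W
Q = ΔT/R_total = 96/0.1623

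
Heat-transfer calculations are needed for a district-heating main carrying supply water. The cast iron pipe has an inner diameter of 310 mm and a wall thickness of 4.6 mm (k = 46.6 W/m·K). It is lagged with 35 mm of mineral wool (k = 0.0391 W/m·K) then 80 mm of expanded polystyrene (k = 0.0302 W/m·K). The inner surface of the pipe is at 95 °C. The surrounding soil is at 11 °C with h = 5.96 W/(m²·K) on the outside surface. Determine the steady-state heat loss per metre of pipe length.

q′ ≈ 30.9 W/m

Cylindrical conduction, so R = ln(r₂/r₁)/(2πkL) per layer, in series:
R_cast iron pipe wall = ln(159.6/155)/(2π×46.6×1) = 9.988×10^-5 K/W
R_mineral wool = ln(194.6/159.6)/(2π×0.0391×1) = 0.8071 K/W
R_expanded polystyrene = ln(274.6/194.6)/(2π×0.0302×1) = 1.815 K/W
R_outer film = 1/(h_o·2πr_oL) = 1/(5.96×2π×0.2746×1) = 0.09725 K/W
R_total = 2.719 K/W
Q = ΔT/R_total = 84/2.719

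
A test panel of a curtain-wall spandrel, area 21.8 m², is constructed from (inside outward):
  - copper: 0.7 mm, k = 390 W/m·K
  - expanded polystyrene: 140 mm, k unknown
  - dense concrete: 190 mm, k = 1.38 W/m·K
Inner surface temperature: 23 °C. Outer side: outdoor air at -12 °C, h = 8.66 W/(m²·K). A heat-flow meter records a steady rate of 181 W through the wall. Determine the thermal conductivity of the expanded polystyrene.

Series thermal resistances:
R_copper = L/(kA) = 0.0007/(390×21.8) = 8.233×10^-8 K/W
R_dense concrete = L/(kA) = 0.19/(1.38×21.8) = 0.006316 K/W
R_outer film = 1/(h_o·A) = 1/(8.66×21.8) = 0.005297 K/W
Sum of known resistances R_other = 0.01161 K/W
Total R = ΔT/Q = 35/181 = 0.1934 K/W
R_expanded polystyrene = R_total − R_other = 0.1818 K/W
k = L/(R·A) = 0.14/(0.1818×21.8)

k ≈ 0.0353 W/(m·K)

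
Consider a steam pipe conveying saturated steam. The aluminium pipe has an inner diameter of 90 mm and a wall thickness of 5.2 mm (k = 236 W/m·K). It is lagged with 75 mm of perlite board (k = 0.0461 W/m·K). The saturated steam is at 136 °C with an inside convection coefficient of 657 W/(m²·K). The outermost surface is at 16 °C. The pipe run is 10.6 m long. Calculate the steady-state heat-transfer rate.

Treating each annulus and film as a series resistance:
R_inner film = 1/(h_i·2πr₁L) = 1/(657×2π×0.045×10.6) = 5.079×10^-4 K/W
R_aluminium pipe wall = ln(50.2/45)/(2π×236×10.6) = 6.957×10^-6 K/W
R_perlite board = ln(125.2/50.2)/(2π×0.0461×10.6) = 0.2977 K/W
R_total = 0.2982 K/W
Q = ΔT/R_total = 120/0.2982

Q ≈ 402 W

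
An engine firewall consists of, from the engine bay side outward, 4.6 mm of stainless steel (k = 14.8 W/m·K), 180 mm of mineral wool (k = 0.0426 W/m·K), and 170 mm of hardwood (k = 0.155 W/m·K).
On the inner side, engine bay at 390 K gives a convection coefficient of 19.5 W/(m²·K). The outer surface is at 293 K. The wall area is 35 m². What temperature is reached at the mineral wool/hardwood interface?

T ≈ 313 K

Treating each layer as a thermal resistance in series:
R_inner film = 1/(h_i·A) = 1/(19.5×35) = 0.001465 K/W
R_stainless steel = L/(kA) = 0.0046/(14.8×35) = 8.88×10^-6 K/W
R_mineral wool = L/(kA) = 0.18/(0.0426×35) = 0.1207 K/W
R_hardwood = L/(kA) = 0.17/(0.155×35) = 0.03134 K/W
R_total = 0.1535 K/W;  Q = ΔT/R_total = 97/0.1535 = 631.8 W
T_interface = T_inner − Q·ΣR(inner→interface) = 390 − 632×0.1222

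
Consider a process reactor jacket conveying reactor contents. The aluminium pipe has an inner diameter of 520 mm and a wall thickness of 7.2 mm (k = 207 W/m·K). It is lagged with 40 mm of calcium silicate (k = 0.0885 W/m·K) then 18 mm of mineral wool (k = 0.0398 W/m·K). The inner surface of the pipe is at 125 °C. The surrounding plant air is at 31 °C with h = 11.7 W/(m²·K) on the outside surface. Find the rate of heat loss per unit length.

q′ ≈ 181 W/m

For a radial system each layer contributes R = ln(r_out/r_in)/(2πkL); films add R = 1/(hA).
R_aluminium pipe wall = ln(267.2/260)/(2π×207×1) = 2.1×10^-5 K/W
R_calcium silicate = ln(307.2/267.2)/(2π×0.0885×1) = 0.2509 K/W
R_mineral wool = ln(325.2/307.2)/(2π×0.0398×1) = 0.2277 K/W
R_outer film = 1/(h_o·2πr_oL) = 1/(11.7×2π×0.3252×1) = 0.04183 K/W
R_total = 0.5204 K/W
Q = ΔT/R_total = 94/0.5204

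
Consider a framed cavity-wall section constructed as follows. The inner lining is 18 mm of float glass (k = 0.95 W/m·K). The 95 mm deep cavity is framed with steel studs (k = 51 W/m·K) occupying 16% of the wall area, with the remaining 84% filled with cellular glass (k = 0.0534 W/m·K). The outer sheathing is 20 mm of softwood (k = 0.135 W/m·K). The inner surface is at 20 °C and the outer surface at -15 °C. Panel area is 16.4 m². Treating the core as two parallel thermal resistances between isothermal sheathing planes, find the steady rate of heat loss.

Sheathing layers in series; stud and cavity paths in parallel between them.
R_inner = 0.018/(0.95×16.4) = 0.001155 K/W
R_stud  = 0.095/(51×0.16×16.4) = 7.099×10^-4 K/W
R_cav   = 0.095/(0.0534×0.84×16.4) = 0.1291 K/W
1/R_core = 1/R_stud + 1/R_cav → R_core = 7.06×10^-4 K/W
R_outer = 0.02/(0.135×16.4) = 0.009033 K/W
R_total = 0.01089 K/W
Q = ΔT/R_total = 35/0.01089

Q ≈ 3210 W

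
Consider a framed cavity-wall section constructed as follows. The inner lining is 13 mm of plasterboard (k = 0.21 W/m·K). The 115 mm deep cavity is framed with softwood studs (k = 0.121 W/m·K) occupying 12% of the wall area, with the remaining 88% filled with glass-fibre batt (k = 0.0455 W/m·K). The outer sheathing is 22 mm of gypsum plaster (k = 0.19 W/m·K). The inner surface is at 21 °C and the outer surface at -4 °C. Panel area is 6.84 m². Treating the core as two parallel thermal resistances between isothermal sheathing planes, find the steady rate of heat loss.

Q ≈ 74.8 W

Sheathing layers in series; stud and cavity paths in parallel between them.
R_inner = 0.013/(0.21×6.84) = 0.00905 K/W
R_stud  = 0.115/(0.121×0.12×6.84) = 1.158 K/W
R_cav   = 0.115/(0.0455×0.88×6.84) = 0.4199 K/W
1/R_core = 1/R_stud + 1/R_cav → R_core = 0.3082 K/W
R_outer = 0.022/(0.19×6.84) = 0.01693 K/W
R_total = 0.3341 K/W
Q = ΔT/R_total = 25/0.3341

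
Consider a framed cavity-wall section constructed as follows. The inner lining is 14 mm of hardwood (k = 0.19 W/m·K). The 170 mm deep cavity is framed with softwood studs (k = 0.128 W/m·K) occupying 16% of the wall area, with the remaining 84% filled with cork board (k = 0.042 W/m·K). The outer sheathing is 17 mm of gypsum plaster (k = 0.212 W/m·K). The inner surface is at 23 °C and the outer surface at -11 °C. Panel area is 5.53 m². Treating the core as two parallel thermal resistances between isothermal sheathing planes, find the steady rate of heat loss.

Sheathing layers in series; stud and cavity paths in parallel between them.
R_inner = 0.014/(0.19×5.53) = 0.01332 K/W
R_stud  = 0.17/(0.128×0.16×5.53) = 1.501 K/W
R_cav   = 0.17/(0.042×0.84×5.53) = 0.8714 K/W
1/R_core = 1/R_stud + 1/R_cav → R_core = 0.5513 K/W
R_outer = 0.017/(0.212×5.53) = 0.0145 K/W
R_total = 0.5791 K/W
Q = ΔT/R_total = 34/0.5791

Q ≈ 58.7 W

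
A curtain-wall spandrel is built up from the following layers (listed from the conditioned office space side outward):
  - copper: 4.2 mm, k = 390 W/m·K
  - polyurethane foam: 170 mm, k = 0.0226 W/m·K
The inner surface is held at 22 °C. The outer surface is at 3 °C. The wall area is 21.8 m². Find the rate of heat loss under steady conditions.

Series thermal resistances:
R_copper = L/(kA) = 0.0042/(390×21.8) = 4.94×10^-7 K/W
R_polyurethane foam = L/(kA) = 0.17/(0.0226×21.8) = 0.3451 K/W
R_total = 0.3451 K/W
Q = ΔT / R_total = 19 / 0.3451

Q ≈ 55.1 W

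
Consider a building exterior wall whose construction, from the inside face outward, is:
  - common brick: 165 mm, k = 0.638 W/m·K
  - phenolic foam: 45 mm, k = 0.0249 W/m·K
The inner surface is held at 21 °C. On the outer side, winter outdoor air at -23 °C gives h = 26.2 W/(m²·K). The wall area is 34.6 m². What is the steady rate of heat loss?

Thermal resistances in series:
R_common brick = L/(kA) = 0.165/(0.638×34.6) = 0.007475 K/W
R_phenolic foam = L/(kA) = 0.045/(0.0249×34.6) = 0.05223 K/W
R_outer film = 1/(h_o·A) = 1/(26.2×34.6) = 0.001103 K/W
R_total = 0.06081 K/W
Q = ΔT / R_total = 44 / 0.06081

Q ≈ 724 W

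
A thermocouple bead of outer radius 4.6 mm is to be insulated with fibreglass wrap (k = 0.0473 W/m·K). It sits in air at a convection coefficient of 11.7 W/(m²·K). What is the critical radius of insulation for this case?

For a sphere r_cr = 2k/h = 2×0.0473/11.7
r_cr = 8.09 mm; since the bare radius (4.6 mm) is below r_cr, adding a thin layer of insulation will *increase* heat loss.

r_cr ≈ 8.09 mm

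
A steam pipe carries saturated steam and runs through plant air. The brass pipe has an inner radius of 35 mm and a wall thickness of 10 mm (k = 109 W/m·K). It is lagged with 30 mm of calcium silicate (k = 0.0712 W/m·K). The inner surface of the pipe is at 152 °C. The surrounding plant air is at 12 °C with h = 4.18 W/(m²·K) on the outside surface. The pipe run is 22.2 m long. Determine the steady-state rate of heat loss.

Per-layer cylindrical resistances, series-summed:
R_brass pipe wall = ln(45/35)/(2π×109×22.2) = 1.653×10^-5 K/W
R_calcium silicate = ln(75/45)/(2π×0.0712×22.2) = 0.05144 K/W
R_outer film = 1/(h_o·2πr_oL) = 1/(4.18×2π×0.075×22.2) = 0.02287 K/W
R_total = 0.07432 K/W
Q = ΔT/R_total = 140/0.07432

Q ≈ 1880 W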